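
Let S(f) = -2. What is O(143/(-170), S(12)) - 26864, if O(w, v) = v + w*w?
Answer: -776406951/28900 ≈ -26865.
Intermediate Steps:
O(w, v) = v + w**2
O(143/(-170), S(12)) - 26864 = (-2 + (143/(-170))**2) - 26864 = (-2 + (143*(-1/170))**2) - 26864 = (-2 + (-143/170)**2) - 26864 = (-2 + 20449/28900) - 26864 = -37351/28900 - 26864 = -776406951/28900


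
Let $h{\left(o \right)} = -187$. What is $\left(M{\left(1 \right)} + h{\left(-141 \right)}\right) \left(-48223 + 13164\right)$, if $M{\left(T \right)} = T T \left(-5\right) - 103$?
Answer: $10342405$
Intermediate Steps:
$M{\left(T \right)} = -103 - 5 T^{2}$ ($M{\left(T \right)} = T^{2} \left(-5\right) - 103 = - 5 T^{2} - 103 = -103 - 5 T^{2}$)
$\left(M{\left(1 \right)} + h{\left(-141 \right)}\right) \left(-48223 + 13164\right) = \left(\left(-103 - 5 \cdot 1^{2}\right) - 187\right) \left(-48223 + 13164\right) = \left(\left(-103 - 5\right) - 187\right) \left(-35059\right) = \left(-108 - 187\right) \left(-35059\right) = \left(-295\right) \left(-35059\right) = 10342405$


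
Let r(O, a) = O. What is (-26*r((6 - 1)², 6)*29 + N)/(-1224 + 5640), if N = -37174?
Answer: -7003/552 ≈ -12.687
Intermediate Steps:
(-26*r((6 - 1)², 6)*29 + N)/(-1224 + 5640) = (-26*(6 - 1)²*29 - 37174)/(-1224 + 5640) = (-26*5²*29 - 37174)/4416 = (-26*25*29 - 37174)*(1/4416) = (-650*29 - 37174)*(1/4416) = (-18850 - 37174)*(1/4416) = -56024*1/4416 = -7003/552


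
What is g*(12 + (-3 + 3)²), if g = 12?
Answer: 144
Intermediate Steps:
g*(12 + (-3 + 3)²) = 12*(12 + (-3 + 3)²) = 12*(12 + 0²) = 12*(12 + 0) = 12*12 = 144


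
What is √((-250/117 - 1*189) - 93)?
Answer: 2*I*√108043/39 ≈ 16.856*I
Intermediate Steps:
√((-250/117 - 1*189) - 93) = √((-250*1/117 - 189) - 93) = √((-250/117 - 189) - 93) = √(-22363/117 - 93) = √(-33244/117) = 2*I*√108043/39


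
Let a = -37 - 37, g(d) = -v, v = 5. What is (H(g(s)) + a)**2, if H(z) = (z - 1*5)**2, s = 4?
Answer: 676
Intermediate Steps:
g(d) = -5 (g(d) = -1*5 = -5)
H(z) = (-5 + z)**2 (H(z) = (z - 5)**2 = (-5 + z)**2)
a = -74
(H(g(s)) + a)**2 = ((-5 - 5)**2 - 74)**2 = ((-10)**2 - 74)**2 = (100 - 74)**2 = 26**2 = 676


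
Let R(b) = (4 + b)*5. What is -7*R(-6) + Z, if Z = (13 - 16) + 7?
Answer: 74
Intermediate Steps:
R(b) = 20 + 5*b
Z = 4 (Z = -3 + 7 = 4)
-7*R(-6) + Z = -7*(20 + 5*(-6)) + 4 = -7*(20 - 30) + 4 = -7*(-10) + 4 = 70 + 4 = 74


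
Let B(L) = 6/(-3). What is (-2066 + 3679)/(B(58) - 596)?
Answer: -1613/598 ≈ -2.6973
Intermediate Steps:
B(L) = -2 (B(L) = 6*(-⅓) = -2)
(-2066 + 3679)/(B(58) - 596) = (-2066 + 3679)/(-2 - 596) = 1613/(-598) = 1613*(-1/598) = -1613/598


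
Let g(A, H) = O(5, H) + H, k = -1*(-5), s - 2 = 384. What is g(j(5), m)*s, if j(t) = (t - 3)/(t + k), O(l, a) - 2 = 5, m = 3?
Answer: 3860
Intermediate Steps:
s = 386 (s = 2 + 384 = 386)
k = 5
O(l, a) = 7 (O(l, a) = 2 + 5 = 7)
j(t) = (-3 + t)/(5 + t) (j(t) = (t - 3)/(t + 5) = (-3 + t)/(5 + t))
g(A, H) = 7 + H
g(j(5), m)*s = (7 + 3)*386 = 10*386 = 3860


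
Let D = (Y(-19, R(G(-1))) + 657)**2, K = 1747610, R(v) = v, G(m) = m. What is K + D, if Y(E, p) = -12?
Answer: 2163635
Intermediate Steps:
D = 416025 (D = (-12 + 657)**2 = 645**2 = 416025)
K + D = 1747610 + 416025 = 2163635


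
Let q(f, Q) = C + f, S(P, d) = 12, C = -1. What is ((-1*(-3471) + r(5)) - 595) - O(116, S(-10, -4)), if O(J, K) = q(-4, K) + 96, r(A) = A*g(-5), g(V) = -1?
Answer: 2780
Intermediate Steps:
r(A) = -A (r(A) = A*(-1) = -A)
q(f, Q) = -1 + f
O(J, K) = 91 (O(J, K) = (-1 - 4) + 96 = -5 + 96 = 91)
((-1*(-3471) + r(5)) - 595) - O(116, S(-10, -4)) = ((-1*(-3471) - 1*5) - 595) - 1*91 = ((3471 - 5) - 595) - 91 = (3466 - 595) - 91 = 2871 - 91 = 2780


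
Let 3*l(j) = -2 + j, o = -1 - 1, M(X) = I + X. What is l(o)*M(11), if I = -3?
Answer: -32/3 ≈ -10.667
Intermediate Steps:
M(X) = -3 + X
o = -2
l(j) = -2/3 + j/3 (l(j) = (-2 + j)/3 = -2/3 + j/3)
l(o)*M(11) = (-2/3 + (1/3)*(-2))*(-3 + 11) = (-2/3 - 2/3)*8 = -4/3*8 = -32/3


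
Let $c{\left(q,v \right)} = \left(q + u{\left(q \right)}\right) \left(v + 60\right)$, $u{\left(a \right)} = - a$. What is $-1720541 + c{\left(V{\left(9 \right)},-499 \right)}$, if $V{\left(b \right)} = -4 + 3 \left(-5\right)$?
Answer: $-1720541$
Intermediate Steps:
$V{\left(b \right)} = -19$ ($V{\left(b \right)} = -4 - 15 = -19$)
$c{\left(q,v \right)} = 0$ ($c{\left(q,v \right)} = \left(q - q\right) \left(v + 60\right) = 0 \left(60 + v\right) = 0$)
$-1720541 + c{\left(V{\left(9 \right)},-499 \right)} = -1720541 + 0 = -1720541$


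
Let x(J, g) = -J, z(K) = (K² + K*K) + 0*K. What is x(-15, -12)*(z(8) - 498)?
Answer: -5550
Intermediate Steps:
z(K) = 2*K² (z(K) = (K² + K²) + 0 = 2*K² + 0 = 2*K²)
x(-15, -12)*(z(8) - 498) = (-1*(-15))*(2*8² - 498) = 15*(2*64 - 498) = 15*(128 - 498) = 15*(-370) = -5550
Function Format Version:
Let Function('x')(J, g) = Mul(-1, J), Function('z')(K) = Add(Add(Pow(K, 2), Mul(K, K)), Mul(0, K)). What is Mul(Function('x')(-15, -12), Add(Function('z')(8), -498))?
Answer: -5550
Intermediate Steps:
Function('z')(K) = Mul(2, Pow(K, 2)) (Function('z')(K) = Add(Add(Pow(K, 2), Pow(K, 2)), 0) = Add(Mul(2, Pow(K, 2)), 0) = Mul(2, Pow(K, 2)))
Mul(Function('x')(-15, -12), Add(Function('z')(8), -498)) = Mul(Mul(-1, -15), Add(Mul(2, Pow(8, 2)), -498)) = Mul(15, Add(Mul(2, 64), -498)) = Mul(15, Add(128, -498)) = Mul(15, -370) = -5550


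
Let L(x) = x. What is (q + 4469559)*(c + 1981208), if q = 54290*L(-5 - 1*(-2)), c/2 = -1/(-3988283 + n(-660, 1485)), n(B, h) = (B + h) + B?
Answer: 17014202134781753097/1994059 ≈ 8.5324e+12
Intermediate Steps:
n(B, h) = h + 2*B
c = 1/1994059 (c = 2*(-1/(-3988283 + (1485 + 2*(-660)))) = 2*(-1/(-3988283 + (1485 - 1320))) = 2*(-1/(-3988283 + 165)) = 2*(-1/(-3988118)) = 2*(-1*(-1/3988118)) = 2*(1/3988118) = 1/1994059 ≈ 5.0149e-7)
q = -162870 (q = 54290*(-5 - 1*(-2)) = 54290*(-5 + 2) = 54290*(-3) = -162870)
(q + 4469559)*(c + 1981208) = (-162870 + 4469559)*(1/1994059 + 1981208) = 4306689*(3950645643273/1994059) = 17014202134781753097/1994059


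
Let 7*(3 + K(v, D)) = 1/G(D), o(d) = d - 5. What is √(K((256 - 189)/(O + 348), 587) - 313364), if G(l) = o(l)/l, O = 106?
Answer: I*√5201098870254/4074 ≈ 559.79*I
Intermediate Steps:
o(d) = -5 + d
G(l) = (-5 + l)/l
K(v, D) = -3 + D/(7*(-5 + D)) (K(v, D) = -3 + 1/(7*(((-5 + D)/D))) = -3 + (D/(-5 + D))/7 = -3 + D/(7*(-5 + D)))
√(K((256 - 189)/(O + 348), 587) - 313364) = √(5*(21 - 4*587)/(7*(-5 + 587)) - 313364) = √((5/7)*(21 - 2348)/582 - 313364) = √((5/7)*(1/582)*(-2327) - 313364) = √(-11635/4074 - 313364) = √(-1276656571/4074) = I*√5201098870254/4074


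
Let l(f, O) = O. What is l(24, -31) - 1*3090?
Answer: -3121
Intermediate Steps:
l(24, -31) - 1*3090 = -31 - 1*3090 = -31 - 3090 = -3121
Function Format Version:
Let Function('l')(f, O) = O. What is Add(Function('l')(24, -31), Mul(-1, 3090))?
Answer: -3121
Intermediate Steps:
Add(Function('l')(24, -31), Mul(-1, 3090)) = Add(-31, Mul(-1, 3090)) = Add(-31, -3090) = -3121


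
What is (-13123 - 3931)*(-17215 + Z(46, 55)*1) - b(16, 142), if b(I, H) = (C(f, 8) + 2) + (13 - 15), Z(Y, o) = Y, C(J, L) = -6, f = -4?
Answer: 292800132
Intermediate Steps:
b(I, H) = -6 (b(I, H) = (-6 + 2) + (13 - 15) = -4 - 2 = -6)
(-13123 - 3931)*(-17215 + Z(46, 55)*1) - b(16, 142) = (-13123 - 3931)*(-17215 + 46*1) - 1*(-6) = -17054*(-17215 + 46) + 6 = -17054*(-17169) + 6 = 292800126 + 6 = 292800132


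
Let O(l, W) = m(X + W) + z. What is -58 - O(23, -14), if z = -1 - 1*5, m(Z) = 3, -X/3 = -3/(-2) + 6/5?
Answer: -55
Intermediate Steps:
X = -81/10 (X = -3*(-3/(-2) + 6/5) = -3*(-3*(-1/2) + 6*(1/5)) = -3*(3/2 + 6/5) = -3*27/10 = -81/10 ≈ -8.1000)
z = -6 (z = -1 - 5 = -6)
O(l, W) = -3 (O(l, W) = 3 - 6 = -3)
-58 - O(23, -14) = -58 - 1*(-3) = -58 + 3 = -55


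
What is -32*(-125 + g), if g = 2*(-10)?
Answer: 4640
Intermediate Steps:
g = -20
-32*(-125 + g) = -32*(-125 - 20) = -32*(-145) = 4640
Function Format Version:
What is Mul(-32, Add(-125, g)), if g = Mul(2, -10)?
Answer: 4640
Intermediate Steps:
g = -20
Mul(-32, Add(-125, g)) = Mul(-32, Add(-125, -20)) = Mul(-32, -145) = 4640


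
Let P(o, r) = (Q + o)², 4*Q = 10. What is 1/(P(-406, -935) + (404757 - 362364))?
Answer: 4/820821 ≈ 4.8732e-6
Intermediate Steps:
Q = 5/2 (Q = (¼)*10 = 5/2 ≈ 2.5000)
P(o, r) = (5/2 + o)²
1/(P(-406, -935) + (404757 - 362364)) = 1/((5 + 2*(-406))²/4 + (404757 - 362364)) = 1/((5 - 812)²/4 + 42393) = 1/((¼)*(-807)² + 42393) = 1/((¼)*651249 + 42393) = 1/(651249/4 + 42393) = 1/(820821/4) = 4/820821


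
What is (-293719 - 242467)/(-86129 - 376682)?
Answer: 536186/462811 ≈ 1.1585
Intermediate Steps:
(-293719 - 242467)/(-86129 - 376682) = -536186/(-462811) = -536186*(-1/462811) = 536186/462811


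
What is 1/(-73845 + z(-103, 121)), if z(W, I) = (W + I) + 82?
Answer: -1/73745 ≈ -1.3560e-5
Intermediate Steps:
z(W, I) = 82 + I + W (z(W, I) = (I + W) + 82 = 82 + I + W)
1/(-73845 + z(-103, 121)) = 1/(-73845 + (82 + 121 - 103)) = 1/(-73845 + 100) = 1/(-73745) = -1/73745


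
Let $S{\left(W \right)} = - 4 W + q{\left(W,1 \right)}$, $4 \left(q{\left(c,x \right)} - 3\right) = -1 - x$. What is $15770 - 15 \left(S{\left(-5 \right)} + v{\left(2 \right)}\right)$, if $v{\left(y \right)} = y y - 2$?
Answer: $\frac{30805}{2} \approx 15403.0$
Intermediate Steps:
$q{\left(c,x \right)} = \frac{11}{4} - \frac{x}{4}$ ($q{\left(c,x \right)} = 3 + \frac{-1 - x}{4} = 3 - \left(\frac{1}{4} + \frac{x}{4}\right) = \frac{11}{4} - \frac{x}{4}$)
$S{\left(W \right)} = \frac{5}{2} - 4 W$ ($S{\left(W \right)} = - 4 W + \left(\frac{11}{4} - \frac{1}{4}\right) = - 4 W + \frac{5}{2} = \frac{5}{2} - 4 W$)
$v{\left(y \right)} = -2 + y^{2}$ ($v{\left(y \right)} = y^{2} - 2 = -2 + y^{2}$)
$15770 - 15 \left(S{\left(-5 \right)} + v{\left(2 \right)}\right) = 15770 - 15 \left(\left(\frac{5}{2} - -20\right) - \left(2 - 2^{2}\right)\right) = 15770 - 15 \left(\left(\frac{5}{2} + 20\right) + \left(-2 + 4\right)\right) = 15770 - 15 \left(\frac{45}{2} + 2\right) = 15770 - 15 \cdot \frac{49}{2} = 15770 - \frac{735}{2} = \frac{30805}{2}$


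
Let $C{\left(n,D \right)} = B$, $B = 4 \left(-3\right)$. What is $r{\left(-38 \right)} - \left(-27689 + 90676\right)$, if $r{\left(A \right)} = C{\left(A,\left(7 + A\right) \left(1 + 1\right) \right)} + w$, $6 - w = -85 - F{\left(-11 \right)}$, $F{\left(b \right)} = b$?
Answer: $-62919$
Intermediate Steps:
$w = 80$ ($w = 6 - \left(-85 - -11\right) = 6 - \left(-85 + 11\right) = 6 - -74 = 6 + 74 = 80$)
$B = -12$
$C{\left(n,D \right)} = -12$
$r{\left(A \right)} = 68$ ($r{\left(A \right)} = -12 + 80 = 68$)
$r{\left(-38 \right)} - \left(-27689 + 90676\right) = 68 - \left(-27689 + 90676\right) = 68 - 62987 = -62919$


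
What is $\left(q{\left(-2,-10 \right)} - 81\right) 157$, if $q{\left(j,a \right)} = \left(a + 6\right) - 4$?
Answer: $-13973$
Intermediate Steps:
$q{\left(j,a \right)} = 2 + a$ ($q{\left(j,a \right)} = \left(6 + a\right) - 4 = 2 + a$)
$\left(q{\left(-2,-10 \right)} - 81\right) 157 = \left(\left(2 - 10\right) - 81\right) 157 = \left(-8 - 81\right) 157 = \left(-89\right) 157 = -13973$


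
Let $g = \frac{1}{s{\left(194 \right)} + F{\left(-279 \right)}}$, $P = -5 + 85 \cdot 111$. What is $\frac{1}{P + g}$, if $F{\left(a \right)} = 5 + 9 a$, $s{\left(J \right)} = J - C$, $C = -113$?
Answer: $\frac{2199}{20736569} \approx 0.00010604$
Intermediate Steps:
$s{\left(J \right)} = 113 + J$ ($s{\left(J \right)} = J - -113 = J + 113 = 113 + J$)
$P = 9430$ ($P = -5 + 9435 = 9430$)
$g = - \frac{1}{2199}$ ($g = \frac{1}{\left(113 + 194\right) + \left(5 + 9 \left(-279\right)\right)} = \frac{1}{307 + \left(5 - 2511\right)} = \frac{1}{307 - 2506} = \frac{1}{-2199} = - \frac{1}{2199} \approx -0.00045475$)
$\frac{1}{P + g} = \frac{1}{9430 - \frac{1}{2199}} = \frac{1}{\frac{20736569}{2199}} = \frac{2199}{20736569}$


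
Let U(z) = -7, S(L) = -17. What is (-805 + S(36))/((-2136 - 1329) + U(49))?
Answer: 411/1736 ≈ 0.23675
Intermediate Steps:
(-805 + S(36))/((-2136 - 1329) + U(49)) = (-805 - 17)/((-2136 - 1329) - 7) = -822/(-3465 - 7) = -822/(-3472) = -822*(-1/3472) = 411/1736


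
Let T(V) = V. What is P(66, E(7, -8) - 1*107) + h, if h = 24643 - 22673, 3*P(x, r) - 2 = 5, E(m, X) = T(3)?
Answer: 5917/3 ≈ 1972.3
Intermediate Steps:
E(m, X) = 3
P(x, r) = 7/3 (P(x, r) = ⅔ + (⅓)*5 = ⅔ + 5/3 = 7/3)
h = 1970
P(66, E(7, -8) - 1*107) + h = 7/3 + 1970 = 5917/3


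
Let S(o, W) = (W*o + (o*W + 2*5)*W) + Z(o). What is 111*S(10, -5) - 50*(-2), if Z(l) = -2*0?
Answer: 16750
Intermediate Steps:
Z(l) = 0
S(o, W) = W*o + W*(10 + W*o) (S(o, W) = (W*o + (o*W + 2*5)*W) + 0 = (W*o + (W*o + 10)*W) + 0 = (W*o + (10 + W*o)*W) + 0 = (W*o + W*(10 + W*o)) + 0 = W*o + W*(10 + W*o))
111*S(10, -5) - 50*(-2) = 111*(-5*(10 + 10 - 5*10)) - 50*(-2) = 111*(-5*(10 + 10 - 50)) + 100 = 111*(-5*(-30)) + 100 = 111*150 + 100 = 16650 + 100 = 16750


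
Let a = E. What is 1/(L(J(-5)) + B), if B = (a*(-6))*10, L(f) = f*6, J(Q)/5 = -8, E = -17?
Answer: 1/780 ≈ 0.0012821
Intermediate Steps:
a = -17
J(Q) = -40 (J(Q) = 5*(-8) = -40)
L(f) = 6*f
B = 1020 (B = -17*(-6)*10 = 102*10 = 1020)
1/(L(J(-5)) + B) = 1/(6*(-40) + 1020) = 1/(-240 + 1020) = 1/780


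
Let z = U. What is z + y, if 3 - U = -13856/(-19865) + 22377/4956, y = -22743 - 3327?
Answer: -855611280807/32816980 ≈ -26072.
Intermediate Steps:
y = -26070
U = -72612207/32816980 (U = 3 - (-13856/(-19865) + 22377/4956) = 3 - (-13856*(-1/19865) + 22377*(1/4956)) = 3 - (13856/19865 + 7459/1652) = 3 - 1*171063147/32816980 = 3 - 171063147/32816980 = -72612207/32816980 ≈ -2.2126)
z = -72612207/32816980 ≈ -2.2126
z + y = -72612207/32816980 - 26070 = -855611280807/32816980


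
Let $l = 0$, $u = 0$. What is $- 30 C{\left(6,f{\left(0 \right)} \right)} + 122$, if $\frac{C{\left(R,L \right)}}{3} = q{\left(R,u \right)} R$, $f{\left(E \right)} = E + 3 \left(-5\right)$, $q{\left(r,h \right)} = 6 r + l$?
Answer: $-19318$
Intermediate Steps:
$q{\left(r,h \right)} = 6 r$ ($q{\left(r,h \right)} = 6 r + 0 = 6 r$)
$f{\left(E \right)} = -15 + E$ ($f{\left(E \right)} = E - 15 = -15 + E$)
$C{\left(R,L \right)} = 18 R^{2}$ ($C{\left(R,L \right)} = 3 \cdot 6 R R = 3 \cdot 6 R^{2} = 18 R^{2}$)
$- 30 C{\left(6,f{\left(0 \right)} \right)} + 122 = - 30 \cdot 18 \cdot 6^{2} + 122 = - 30 \cdot 18 \cdot 36 + 122 = \left(-30\right) 648 + 122 = -19440 + 122 = -19318$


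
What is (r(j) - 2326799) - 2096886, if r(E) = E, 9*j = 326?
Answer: -39812839/9 ≈ -4.4236e+6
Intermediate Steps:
j = 326/9 (j = (1/9)*326 = 326/9 ≈ 36.222)
(r(j) - 2326799) - 2096886 = (326/9 - 2326799) - 2096886 = -20940865/9 - 2096886 = -39812839/9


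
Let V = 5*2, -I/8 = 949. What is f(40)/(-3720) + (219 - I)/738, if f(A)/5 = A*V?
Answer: 229841/22878 ≈ 10.046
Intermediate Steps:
I = -7592 (I = -8*949 = -7592)
V = 10
f(A) = 50*A (f(A) = 5*(A*10) = 5*(10*A) = 50*A)
f(40)/(-3720) + (219 - I)/738 = (50*40)/(-3720) + (219 - 1*(-7592))/738 = 2000*(-1/3720) + (219 + 7592)*(1/738) = -50/93 + 7811*(1/738) = -50/93 + 7811/738 = 229841/22878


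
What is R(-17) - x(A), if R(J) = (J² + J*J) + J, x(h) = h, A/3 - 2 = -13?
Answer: 594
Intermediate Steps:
A = -33 (A = 6 + 3*(-13) = 6 - 39 = -33)
R(J) = J + 2*J² (R(J) = (J² + J²) + J = 2*J² + J = J + 2*J²)
R(-17) - x(A) = -17*(1 + 2*(-17)) - 1*(-33) = -17*(1 - 34) + 33 = -17*(-33) + 33 = 561 + 33 = 594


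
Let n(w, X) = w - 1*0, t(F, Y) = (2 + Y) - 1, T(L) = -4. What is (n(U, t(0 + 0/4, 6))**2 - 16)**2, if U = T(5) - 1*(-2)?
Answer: 144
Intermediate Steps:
t(F, Y) = 1 + Y
U = -2 (U = -4 - 1*(-2) = -4 + 2 = -2)
n(w, X) = w (n(w, X) = w + 0 = w)
(n(U, t(0 + 0/4, 6))**2 - 16)**2 = ((-2)**2 - 16)**2 = (4 - 16)**2 = (-12)**2 = 144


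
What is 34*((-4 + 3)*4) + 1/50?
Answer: -6799/50 ≈ -135.98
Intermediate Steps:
34*((-4 + 3)*4) + 1/50 = 34*(-1*4) + 1/50 = 34*(-4) + 1/50 = -136 + 1/50 = -6799/50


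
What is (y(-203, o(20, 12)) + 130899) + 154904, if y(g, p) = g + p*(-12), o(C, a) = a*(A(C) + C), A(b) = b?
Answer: 279840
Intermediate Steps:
o(C, a) = 2*C*a (o(C, a) = a*(C + C) = a*(2*C) = 2*C*a)
y(g, p) = g - 12*p
(y(-203, o(20, 12)) + 130899) + 154904 = ((-203 - 24*20*12) + 130899) + 154904 = ((-203 - 12*480) + 130899) + 154904 = ((-203 - 5760) + 130899) + 154904 = (-5963 + 130899) + 154904 = 124936 + 154904 = 279840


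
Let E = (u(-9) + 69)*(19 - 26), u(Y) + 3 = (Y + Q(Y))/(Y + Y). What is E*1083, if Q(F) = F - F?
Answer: -1008273/2 ≈ -5.0414e+5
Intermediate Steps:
Q(F) = 0
u(Y) = -5/2 (u(Y) = -3 + (Y + 0)/(Y + Y) = -3 + Y/((2*Y)) = -3 + Y*(1/(2*Y)) = -3 + 1/2 = -5/2)
E = -931/2 (E = (-5/2 + 69)*(19 - 26) = (133/2)*(-7) = -931/2 ≈ -465.50)
E*1083 = -931/2*1083 = -1008273/2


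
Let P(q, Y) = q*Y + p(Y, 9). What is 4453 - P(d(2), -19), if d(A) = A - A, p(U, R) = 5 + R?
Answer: 4439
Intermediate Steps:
d(A) = 0
P(q, Y) = 14 + Y*q (P(q, Y) = q*Y + (5 + 9) = Y*q + 14 = 14 + Y*q)
4453 - P(d(2), -19) = 4453 - (14 - 19*0) = 4453 - (14 + 0) = 4453 - 1*14 = 4453 - 14 = 4439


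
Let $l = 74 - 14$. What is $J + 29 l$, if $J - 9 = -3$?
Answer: $1746$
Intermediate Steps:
$l = 60$
$J = 6$ ($J = 9 - 3 = 6$)
$J + 29 l = 6 + 29 \cdot 60 = 6 + 1740 = 1746$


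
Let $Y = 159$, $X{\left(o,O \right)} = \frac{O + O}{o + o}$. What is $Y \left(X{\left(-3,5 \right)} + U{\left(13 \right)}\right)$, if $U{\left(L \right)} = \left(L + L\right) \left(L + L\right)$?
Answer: $107219$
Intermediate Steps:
$X{\left(o,O \right)} = \frac{O}{o}$ ($X{\left(o,O \right)} = \frac{2 O}{2 o} = 2 O \frac{1}{2 o} = \frac{O}{o}$)
$U{\left(L \right)} = 4 L^{2}$ ($U{\left(L \right)} = 2 L 2 L = 4 L^{2}$)
$Y \left(X{\left(-3,5 \right)} + U{\left(13 \right)}\right) = 159 \left(\frac{5}{-3} + 4 \cdot 13^{2}\right) = 159 \left(5 \left(- \frac{1}{3}\right) + 4 \cdot 169\right) = 159 \left(- \frac{5}{3} + 676\right) = 159 \cdot \frac{2023}{3} = 107219$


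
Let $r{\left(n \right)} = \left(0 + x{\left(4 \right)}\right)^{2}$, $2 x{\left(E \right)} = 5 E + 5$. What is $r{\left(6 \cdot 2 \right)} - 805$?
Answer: $- \frac{2595}{4} \approx -648.75$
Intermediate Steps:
$x{\left(E \right)} = \frac{5}{2} + \frac{5 E}{2}$ ($x{\left(E \right)} = \frac{5 E + 5}{2} = \frac{5 + 5 E}{2} = \frac{5}{2} + \frac{5 E}{2}$)
$r{\left(n \right)} = \frac{625}{4}$ ($r{\left(n \right)} = \left(0 + \left(\frac{5}{2} + \frac{5}{2} \cdot 4\right)\right)^{2} = \left(0 + \left(\frac{5}{2} + 10\right)\right)^{2} = \left(0 + \frac{25}{2}\right)^{2} = \left(\frac{25}{2}\right)^{2} = \frac{625}{4}$)
$r{\left(6 \cdot 2 \right)} - 805 = \frac{625}{4} - 805 = - \frac{2595}{4}$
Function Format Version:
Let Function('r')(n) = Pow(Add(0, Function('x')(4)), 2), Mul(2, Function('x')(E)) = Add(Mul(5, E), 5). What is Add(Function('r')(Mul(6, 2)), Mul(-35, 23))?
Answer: Rational(-2595, 4) ≈ -648.75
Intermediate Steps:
Function('x')(E) = Add(Rational(5, 2), Mul(Rational(5, 2), E)) (Function('x')(E) = Mul(Rational(1, 2), Add(Mul(5, E), 5)) = Mul(Rational(1, 2), Add(5, Mul(5, E))) = Add(Rational(5, 2), Mul(Rational(5, 2), E)))
Function('r')(n) = Rational(625, 4) (Function('r')(n) = Pow(Add(0, Add(Rational(5, 2), Mul(Rational(5, 2), 4))), 2) = Pow(Add(0, Add(Rational(5, 2), 10)), 2) = Pow(Add(0, Rational(25, 2)), 2) = Pow(Rational(25, 2), 2) = Rational(625, 4))
Add(Function('r')(Mul(6, 2)), Mul(-35, 23)) = Add(Rational(625, 4), Mul(-35, 23)) = Add(Rational(625, 4), -805) = Rational(-2595, 4)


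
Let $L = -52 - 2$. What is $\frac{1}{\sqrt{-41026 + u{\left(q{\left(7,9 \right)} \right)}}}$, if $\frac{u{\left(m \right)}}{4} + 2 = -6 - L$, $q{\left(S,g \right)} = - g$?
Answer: $- \frac{i \sqrt{4538}}{13614} \approx - 0.0049482 i$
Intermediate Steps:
$L = -54$
$u{\left(m \right)} = 184$ ($u{\left(m \right)} = -8 + 4 \left(-6 - -54\right) = -8 + 4 \left(-6 + 54\right) = -8 + 4 \cdot 48 = -8 + 192 = 184$)
$\frac{1}{\sqrt{-41026 + u{\left(q{\left(7,9 \right)} \right)}}} = \frac{1}{\sqrt{-41026 + 184}} = \frac{1}{\sqrt{-40842}} = \frac{1}{3 i \sqrt{4538}} = - \frac{i \sqrt{4538}}{13614}$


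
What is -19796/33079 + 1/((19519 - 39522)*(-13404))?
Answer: -5307707683673/8869148492748 ≈ -0.59845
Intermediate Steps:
-19796/33079 + 1/((19519 - 39522)*(-13404)) = -19796*1/33079 - 1/13404/(-20003) = -19796/33079 - 1/20003*(-1/13404) = -19796/33079 + 1/268120212 = -5307707683673/8869148492748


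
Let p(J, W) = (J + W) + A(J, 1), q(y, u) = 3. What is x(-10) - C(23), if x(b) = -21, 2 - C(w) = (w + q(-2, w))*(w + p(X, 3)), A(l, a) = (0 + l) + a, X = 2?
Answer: 783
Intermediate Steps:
A(l, a) = a + l (A(l, a) = l + a = a + l)
p(J, W) = 1 + W + 2*J (p(J, W) = (J + W) + (1 + J) = 1 + W + 2*J)
C(w) = 2 - (3 + w)*(8 + w) (C(w) = 2 - (w + 3)*(w + (1 + 3 + 2*2)) = 2 - (3 + w)*(w + (1 + 3 + 4)) = 2 - (3 + w)*(w + 8) = 2 - (3 + w)*(8 + w))
x(-10) - C(23) = -21 - (-22 - 1*23² - 11*23) = -21 - (-22 - 1*529 - 253) = -21 - (-22 - 529 - 253) = -21 - 1*(-804) = -21 + 804 = 783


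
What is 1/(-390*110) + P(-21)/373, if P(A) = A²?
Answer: 18918527/16001700 ≈ 1.1823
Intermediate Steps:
1/(-390*110) + P(-21)/373 = 1/(-390*110) + (-21)²/373 = -1/390*1/110 + 441*(1/373) = -1/42900 + 441/373 = 18918527/16001700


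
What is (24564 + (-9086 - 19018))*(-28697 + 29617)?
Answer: -3256800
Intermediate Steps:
(24564 + (-9086 - 19018))*(-28697 + 29617) = (24564 - 28104)*920 = -3540*920 = -3256800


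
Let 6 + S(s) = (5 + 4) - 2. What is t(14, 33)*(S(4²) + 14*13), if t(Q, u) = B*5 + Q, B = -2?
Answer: 732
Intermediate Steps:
S(s) = 1 (S(s) = -6 + ((5 + 4) - 2) = -6 + (9 - 2) = -6 + 7 = 1)
t(Q, u) = -10 + Q (t(Q, u) = -2*5 + Q = -10 + Q)
t(14, 33)*(S(4²) + 14*13) = (-10 + 14)*(1 + 14*13) = 4*(1 + 182) = 4*183 = 732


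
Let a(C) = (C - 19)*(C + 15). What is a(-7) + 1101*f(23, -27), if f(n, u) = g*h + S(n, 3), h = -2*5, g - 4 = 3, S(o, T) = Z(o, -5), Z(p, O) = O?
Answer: -82783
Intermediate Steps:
S(o, T) = -5
g = 7 (g = 4 + 3 = 7)
h = -10
a(C) = (-19 + C)*(15 + C)
f(n, u) = -75 (f(n, u) = 7*(-10) - 5 = -70 - 5 = -75)
a(-7) + 1101*f(23, -27) = (-285 + (-7)**2 - 4*(-7)) + 1101*(-75) = (-285 + 49 + 28) - 82575 = -208 - 82575 = -82783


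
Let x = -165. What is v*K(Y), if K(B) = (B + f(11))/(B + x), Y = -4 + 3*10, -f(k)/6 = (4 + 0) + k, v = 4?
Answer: 256/139 ≈ 1.8417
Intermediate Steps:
f(k) = -24 - 6*k (f(k) = -6*((4 + 0) + k) = -6*(4 + k) = -24 - 6*k)
Y = 26 (Y = -4 + 30 = 26)
K(B) = (-90 + B)/(-165 + B) (K(B) = (B + (-24 - 6*11))/(B - 165) = (B + (-24 - 66))/(-165 + B) = (B - 90)/(-165 + B) = (-90 + B)/(-165 + B))
v*K(Y) = 4*((-90 + 26)/(-165 + 26)) = 4*(-64/(-139)) = 4*(-1/139*(-64)) = 4*(64/139) = 256/139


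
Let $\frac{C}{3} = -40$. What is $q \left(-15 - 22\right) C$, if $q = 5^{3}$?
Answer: $555000$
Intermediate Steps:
$C = -120$ ($C = 3 \left(-40\right) = -120$)
$q = 125$
$q \left(-15 - 22\right) C = 125 \left(-15 - 22\right) \left(-120\right) = 125 \left(-37\right) \left(-120\right) = \left(-4625\right) \left(-120\right) = 555000$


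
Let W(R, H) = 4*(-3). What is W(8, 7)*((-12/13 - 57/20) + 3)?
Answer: 603/65 ≈ 9.2769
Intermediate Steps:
W(R, H) = -12
W(8, 7)*((-12/13 - 57/20) + 3) = -12*((-12/13 - 57/20) + 3) = -12*(-981/260 + 3) = -12*(-201/260) = 603/65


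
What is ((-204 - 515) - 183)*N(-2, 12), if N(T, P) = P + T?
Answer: -9020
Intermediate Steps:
((-204 - 515) - 183)*N(-2, 12) = ((-204 - 515) - 183)*(12 - 2) = (-719 - 183)*10 = -902*10 = -9020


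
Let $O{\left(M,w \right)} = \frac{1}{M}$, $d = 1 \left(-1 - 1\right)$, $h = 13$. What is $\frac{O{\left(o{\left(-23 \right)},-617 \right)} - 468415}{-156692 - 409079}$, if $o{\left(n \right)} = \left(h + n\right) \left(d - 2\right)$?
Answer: $\frac{18736599}{22630840} \approx 0.82792$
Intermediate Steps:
$d = -2$ ($d = 1 \left(-2\right) = -2$)
$o{\left(n \right)} = -52 - 4 n$ ($o{\left(n \right)} = \left(13 + n\right) \left(-2 - 2\right) = \left(13 + n\right) \left(-4\right) = -52 - 4 n$)
$\frac{O{\left(o{\left(-23 \right)},-617 \right)} - 468415}{-156692 - 409079} = \frac{\frac{1}{-52 - -92} - 468415}{-156692 - 409079} = \frac{\frac{1}{-52 + 92} - 468415}{-565771} = \left(\frac{1}{40} - 468415\right) \left(- \frac{1}{565771}\right) = \left(- \frac{18736599}{40}\right) \left(- \frac{1}{565771}\right) = \frac{18736599}{22630840}$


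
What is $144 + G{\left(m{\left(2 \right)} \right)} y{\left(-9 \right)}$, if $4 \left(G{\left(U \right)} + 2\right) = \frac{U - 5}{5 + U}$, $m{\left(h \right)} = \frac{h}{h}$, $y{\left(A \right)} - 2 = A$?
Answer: $\frac{955}{6} \approx 159.17$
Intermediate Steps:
$y{\left(A \right)} = 2 + A$
$m{\left(h \right)} = 1$
$G{\left(U \right)} = -2 + \frac{-5 + U}{4 \left(5 + U\right)}$ ($G{\left(U \right)} = -2 + \frac{\left(U - 5\right) \frac{1}{5 + U}}{4} = -2 + \frac{\left(-5 + U\right) \frac{1}{5 + U}}{4} = -2 + \frac{\frac{1}{5 + U} \left(-5 + U\right)}{4} = -2 + \frac{-5 + U}{4 \left(5 + U\right)}$)
$144 + G{\left(m{\left(2 \right)} \right)} y{\left(-9 \right)} = 144 + \frac{-45 - 7}{4 \left(5 + 1\right)} \left(2 - 9\right) = 144 + \frac{-45 - 7}{4 \cdot 6} \left(-7\right) = 144 + \frac{1}{4} \cdot \frac{1}{6} \left(-52\right) \left(-7\right) = 144 - - \frac{91}{6} = 144 + \frac{91}{6} = \frac{955}{6}$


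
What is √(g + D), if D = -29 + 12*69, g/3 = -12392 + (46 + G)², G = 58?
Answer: I*√3929 ≈ 62.682*I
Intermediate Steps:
g = -4728 (g = 3*(-12392 + (46 + 58)²) = 3*(-12392 + 104²) = 3*(-12392 + 10816) = 3*(-1576) = -4728)
D = 799 (D = -29 + 828 = 799)
√(g + D) = √(-4728 + 799) = √(-3929) = I*√3929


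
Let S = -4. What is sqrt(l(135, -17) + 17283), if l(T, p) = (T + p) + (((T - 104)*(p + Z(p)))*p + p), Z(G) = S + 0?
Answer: sqrt(28451) ≈ 168.67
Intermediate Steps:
Z(G) = -4 (Z(G) = -4 + 0 = -4)
l(T, p) = T + 2*p + p*(-104 + T)*(-4 + p) (l(T, p) = (T + p) + (((T - 104)*(p - 4))*p + p) = (T + p) + (((-104 + T)*(-4 + p))*p + p) = (T + p) + (p*(-104 + T)*(-4 + p) + p) = (T + p) + (p + p*(-104 + T)*(-4 + p)) = T + 2*p + p*(-104 + T)*(-4 + p))
sqrt(l(135, -17) + 17283) = sqrt((135 - 104*(-17)**2 + 418*(-17) + 135*(-17)**2 - 4*135*(-17)) + 17283) = sqrt((135 - 104*289 - 7106 + 135*289 + 9180) + 17283) = sqrt((135 - 30056 - 7106 + 39015 + 9180) + 17283) = sqrt(11168 + 17283) = sqrt(28451)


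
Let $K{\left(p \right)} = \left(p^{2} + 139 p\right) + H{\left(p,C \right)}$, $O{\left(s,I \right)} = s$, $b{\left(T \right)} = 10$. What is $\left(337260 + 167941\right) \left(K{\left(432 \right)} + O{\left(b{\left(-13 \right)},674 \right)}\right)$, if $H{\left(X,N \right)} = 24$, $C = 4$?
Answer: $124636117906$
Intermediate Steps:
$K{\left(p \right)} = 24 + p^{2} + 139 p$ ($K{\left(p \right)} = \left(p^{2} + 139 p\right) + 24 = 24 + p^{2} + 139 p$)
$\left(337260 + 167941\right) \left(K{\left(432 \right)} + O{\left(b{\left(-13 \right)},674 \right)}\right) = \left(337260 + 167941\right) \left(\left(24 + 432^{2} + 139 \cdot 432\right) + 10\right) = 505201 \left(\left(24 + 186624 + 60048\right) + 10\right) = 505201 \left(246696 + 10\right) = 505201 \cdot 246706 = 124636117906$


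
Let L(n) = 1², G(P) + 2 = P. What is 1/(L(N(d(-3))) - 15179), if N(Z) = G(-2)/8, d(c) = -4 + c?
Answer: -1/15178 ≈ -6.5885e-5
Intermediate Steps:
G(P) = -2 + P
N(Z) = -½ (N(Z) = (-2 - 2)/8 = -4*⅛ = -½)
L(n) = 1
1/(L(N(d(-3))) - 15179) = 1/(1 - 15179) = 1/(-15178) = -1/15178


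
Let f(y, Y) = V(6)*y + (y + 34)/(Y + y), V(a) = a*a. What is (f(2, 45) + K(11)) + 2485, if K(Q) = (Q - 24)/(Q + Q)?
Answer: 2644119/1034 ≈ 2557.2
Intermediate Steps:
V(a) = a**2
K(Q) = (-24 + Q)/(2*Q) (K(Q) = (-24 + Q)/((2*Q)) = (-24 + Q)*(1/(2*Q)) = (-24 + Q)/(2*Q))
f(y, Y) = 36*y + (34 + y)/(Y + y) (f(y, Y) = 6**2*y + (y + 34)/(Y + y) = 36*y + (34 + y)/(Y + y))
(f(2, 45) + K(11)) + 2485 = ((34 + 2 + 36*2**2 + 36*45*2)/(45 + 2) + (1/2)*(-24 + 11)/11) + 2485 = ((34 + 2 + 36*4 + 3240)/47 + (1/2)*(1/11)*(-13)) + 2485 = ((34 + 2 + 144 + 3240)/47 - 13/22) + 2485 = ((1/47)*3420 - 13/22) + 2485 = (3420/47 - 13/22) + 2485 = 74629/1034 + 2485 = 2644119/1034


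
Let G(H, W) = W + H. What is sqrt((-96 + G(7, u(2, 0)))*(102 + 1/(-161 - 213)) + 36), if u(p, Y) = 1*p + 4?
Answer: I*sqrt(1179123638)/374 ≈ 91.814*I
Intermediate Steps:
u(p, Y) = 4 + p (u(p, Y) = p + 4 = 4 + p)
G(H, W) = H + W
sqrt((-96 + G(7, u(2, 0)))*(102 + 1/(-161 - 213)) + 36) = sqrt((-96 + (7 + (4 + 2)))*(102 + 1/(-161 - 213)) + 36) = sqrt((-96 + (7 + 6))*(102 + 1/(-374)) + 36) = sqrt((-96 + 13)*(102 - 1/374) + 36) = sqrt(-83*38147/374 + 36) = sqrt(-3166201/374 + 36) = sqrt(-3152737/374) = I*sqrt(1179123638)/374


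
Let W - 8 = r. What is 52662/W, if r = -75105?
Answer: -52662/75097 ≈ -0.70125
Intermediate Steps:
W = -75097 (W = 8 - 75105 = -75097)
52662/W = 52662/(-75097) = 52662*(-1/75097) = -52662/75097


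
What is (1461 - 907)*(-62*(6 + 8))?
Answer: -480872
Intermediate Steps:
(1461 - 907)*(-62*(6 + 8)) = 554*(-62*14) = 554*(-868) = -480872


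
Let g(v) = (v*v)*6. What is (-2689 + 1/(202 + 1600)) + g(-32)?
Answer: 6225911/1802 ≈ 3455.0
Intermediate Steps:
g(v) = 6*v**2 (g(v) = v**2*6 = 6*v**2)
(-2689 + 1/(202 + 1600)) + g(-32) = (-2689 + 1/(202 + 1600)) + 6*(-32)**2 = (-2689 + 1/1802) + 6*1024 = (-2689 + 1/1802) + 6144 = -4845577/1802 + 6144 = 6225911/1802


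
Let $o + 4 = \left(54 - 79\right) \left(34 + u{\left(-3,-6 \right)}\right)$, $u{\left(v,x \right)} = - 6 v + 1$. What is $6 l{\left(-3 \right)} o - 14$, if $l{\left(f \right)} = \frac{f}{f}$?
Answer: $-7988$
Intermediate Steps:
$l{\left(f \right)} = 1$
$u{\left(v,x \right)} = 1 - 6 v$
$o = -1329$ ($o = -4 + \left(54 - 79\right) \left(34 + \left(1 - -18\right)\right) = -4 - 25 \left(34 + \left(1 + 18\right)\right) = -4 - 25 \left(34 + 19\right) = -4 - 1325 = -1329$)
$6 l{\left(-3 \right)} o - 14 = 6 \cdot 1 \left(-1329\right) - 14 = 6 \left(-1329\right) - 14 = -7974 - 14 = -7988$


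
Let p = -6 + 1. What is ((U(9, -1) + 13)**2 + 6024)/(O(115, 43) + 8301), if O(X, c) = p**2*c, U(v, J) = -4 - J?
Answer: 1531/2344 ≈ 0.65316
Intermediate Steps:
p = -5
O(X, c) = 25*c (O(X, c) = (-5)**2*c = 25*c)
((U(9, -1) + 13)**2 + 6024)/(O(115, 43) + 8301) = (((-4 - 1*(-1)) + 13)**2 + 6024)/(25*43 + 8301) = (((-4 + 1) + 13)**2 + 6024)/(1075 + 8301) = ((-3 + 13)**2 + 6024)/9376 = (10**2 + 6024)*(1/9376) = (100 + 6024)*(1/9376) = 6124*(1/9376) = 1531/2344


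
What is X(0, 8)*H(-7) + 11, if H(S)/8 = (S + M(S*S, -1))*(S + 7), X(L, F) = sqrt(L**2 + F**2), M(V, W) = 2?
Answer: 11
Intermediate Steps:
X(L, F) = sqrt(F**2 + L**2)
H(S) = 8*(2 + S)*(7 + S) (H(S) = 8*((S + 2)*(S + 7)) = 8*((2 + S)*(7 + S)) = 8*(2 + S)*(7 + S))
X(0, 8)*H(-7) + 11 = sqrt(8**2 + 0**2)*(112 + 8*(-7)**2 + 72*(-7)) + 11 = sqrt(64 + 0)*(112 + 8*49 - 504) + 11 = sqrt(64)*(112 + 392 - 504) + 11 = 8*0 + 11 = 0 + 11 = 11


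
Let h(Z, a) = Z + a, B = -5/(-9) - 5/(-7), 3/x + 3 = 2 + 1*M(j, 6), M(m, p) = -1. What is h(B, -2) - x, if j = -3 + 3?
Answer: 97/126 ≈ 0.76984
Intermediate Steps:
j = 0
x = -3/2 (x = 3/(-3 + (2 + 1*(-1))) = 3/(-3 + (2 - 1)) = 3/(-3 + 1) = 3/(-2) = 3*(-½) = -3/2 ≈ -1.5000)
B = 80/63 (B = -5*(-⅑) - 5*(-⅐) = 5/9 + 5/7 = 80/63 ≈ 1.2698)
h(B, -2) - x = (80/63 - 2) - 1*(-3/2) = -46/63 + 3/2 = 97/126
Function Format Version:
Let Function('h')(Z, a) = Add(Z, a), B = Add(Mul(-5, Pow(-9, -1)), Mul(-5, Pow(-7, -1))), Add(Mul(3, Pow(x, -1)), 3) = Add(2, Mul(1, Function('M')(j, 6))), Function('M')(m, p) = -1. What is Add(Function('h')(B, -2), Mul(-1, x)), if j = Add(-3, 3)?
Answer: Rational(97, 126) ≈ 0.76984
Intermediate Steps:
j = 0
x = Rational(-3, 2) (x = Mul(3, Pow(Add(-3, Add(2, Mul(1, -1))), -1)) = Mul(3, Pow(Add(-3, Add(2, -1)), -1)) = Mul(3, Pow(Add(-3, 1), -1)) = Mul(3, Pow(-2, -1)) = Mul(3, Rational(-1, 2)) = Rational(-3, 2) ≈ -1.5000)
B = Rational(80, 63) (B = Add(Mul(-5, Rational(-1, 9)), Mul(-5, Rational(-1, 7))) = Add(Rational(5, 9), Rational(5, 7)) = Rational(80, 63) ≈ 1.2698)
Add(Function('h')(B, -2), Mul(-1, x)) = Add(Add(Rational(80, 63), -2), Mul(-1, Rational(-3, 2))) = Add(Rational(-46, 63), Rational(3, 2)) = Rational(97, 126)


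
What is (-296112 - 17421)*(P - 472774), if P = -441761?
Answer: 286736902155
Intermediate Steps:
(-296112 - 17421)*(P - 472774) = (-296112 - 17421)*(-441761 - 472774) = -313533*(-914535) = 286736902155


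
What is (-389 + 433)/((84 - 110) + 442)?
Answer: 11/104 ≈ 0.10577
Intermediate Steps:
(-389 + 433)/((84 - 110) + 442) = 44/(-26 + 442) = 44/416 = 44*(1/416) = 11/104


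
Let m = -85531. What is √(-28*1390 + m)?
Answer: I*√124451 ≈ 352.78*I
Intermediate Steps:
√(-28*1390 + m) = √(-28*1390 - 85531) = √(-38920 - 85531) = √(-124451) = I*√124451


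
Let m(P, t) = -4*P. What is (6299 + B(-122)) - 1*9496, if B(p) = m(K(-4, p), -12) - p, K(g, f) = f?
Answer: -2587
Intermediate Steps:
B(p) = -5*p (B(p) = -4*p - p = -5*p)
(6299 + B(-122)) - 1*9496 = (6299 - 5*(-122)) - 1*9496 = (6299 + 610) - 9496 = 6909 - 9496 = -2587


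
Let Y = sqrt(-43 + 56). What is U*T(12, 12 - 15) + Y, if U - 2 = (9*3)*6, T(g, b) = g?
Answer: 1968 + sqrt(13) ≈ 1971.6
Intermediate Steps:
Y = sqrt(13) ≈ 3.6056
U = 164 (U = 2 + (9*3)*6 = 2 + 27*6 = 2 + 162 = 164)
U*T(12, 12 - 15) + Y = 164*12 + sqrt(13) = 1968 + sqrt(13)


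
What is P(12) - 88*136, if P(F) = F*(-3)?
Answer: -12004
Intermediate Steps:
P(F) = -3*F
P(12) - 88*136 = -3*12 - 88*136 = -36 - 11968 = -12004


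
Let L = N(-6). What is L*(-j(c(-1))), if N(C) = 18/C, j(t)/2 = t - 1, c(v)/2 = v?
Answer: -18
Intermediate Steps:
c(v) = 2*v
j(t) = -2 + 2*t (j(t) = 2*(t - 1) = 2*(-1 + t) = -2 + 2*t)
L = -3 (L = 18/(-6) = 18*(-⅙) = -3)
L*(-j(c(-1))) = -(-3)*(-2 + 2*(2*(-1))) = -(-3)*(-2 + 2*(-2)) = -(-3)*(-2 - 4) = -(-3)*(-6) = -3*6 = -18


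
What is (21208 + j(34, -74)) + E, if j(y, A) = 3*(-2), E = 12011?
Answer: 33213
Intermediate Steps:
j(y, A) = -6
(21208 + j(34, -74)) + E = (21208 - 6) + 12011 = 21202 + 12011 = 33213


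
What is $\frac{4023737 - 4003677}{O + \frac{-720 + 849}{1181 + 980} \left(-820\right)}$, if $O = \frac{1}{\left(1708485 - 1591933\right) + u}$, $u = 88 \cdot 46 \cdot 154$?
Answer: $- \frac{32076320819040}{78271274159} \approx -409.81$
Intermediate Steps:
$u = 623392$ ($u = 4048 \cdot 154 = 623392$)
$O = \frac{1}{739944}$ ($O = \frac{1}{\left(1708485 - 1591933\right) + 623392} = \frac{1}{116552 + 623392} = \frac{1}{739944} \approx 1.3515 \cdot 10^{-6}$)
$\frac{4023737 - 4003677}{O + \frac{-720 + 849}{1181 + 980} \left(-820\right)} = \frac{4023737 - 4003677}{\frac{1}{739944} + \frac{-720 + 849}{1181 + 980} \left(-820\right)} = \frac{20060}{\frac{1}{739944} + \frac{129}{2161} \left(-820\right)} = \frac{20060}{\frac{1}{739944} - \frac{105780}{2161}} = \frac{20060}{- \frac{78271274159}{1599018984}} = 20060 \left(- \frac{1599018984}{78271274159}\right) = - \frac{32076320819040}{78271274159}$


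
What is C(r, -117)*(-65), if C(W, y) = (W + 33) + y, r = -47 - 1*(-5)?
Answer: 8190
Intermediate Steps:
r = -42 (r = -47 + 5 = -42)
C(W, y) = 33 + W + y (C(W, y) = (33 + W) + y = 33 + W + y)
C(r, -117)*(-65) = (33 - 42 - 117)*(-65) = -126*(-65) = 8190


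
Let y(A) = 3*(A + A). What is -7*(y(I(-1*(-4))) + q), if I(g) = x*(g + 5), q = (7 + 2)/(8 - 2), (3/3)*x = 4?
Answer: -3045/2 ≈ -1522.5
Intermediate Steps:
x = 4
q = 3/2 (q = 9/6 = 9*(1/6) = 3/2 ≈ 1.5000)
I(g) = 20 + 4*g (I(g) = 4*(g + 5) = 4*(5 + g) = 20 + 4*g)
y(A) = 6*A (y(A) = 3*(2*A) = 6*A)
-7*(y(I(-1*(-4))) + q) = -7*(6*(20 + 4*(-1*(-4))) + 3/2) = -7*(6*(20 + 4*4) + 3/2) = -7*(6*(20 + 16) + 3/2) = -7*(6*36 + 3/2) = -7*(216 + 3/2) = -7*435/2 = -3045/2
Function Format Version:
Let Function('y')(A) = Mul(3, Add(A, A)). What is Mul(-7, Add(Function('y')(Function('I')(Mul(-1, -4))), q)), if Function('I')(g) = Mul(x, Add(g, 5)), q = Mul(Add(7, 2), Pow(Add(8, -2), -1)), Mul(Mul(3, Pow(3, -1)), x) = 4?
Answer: Rational(-3045, 2) ≈ -1522.5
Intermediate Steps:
x = 4
q = Rational(3, 2) (q = Mul(9, Pow(6, -1)) = Mul(9, Rational(1, 6)) = Rational(3, 2) ≈ 1.5000)
Function('I')(g) = Add(20, Mul(4, g)) (Function('I')(g) = Mul(4, Add(g, 5)) = Mul(4, Add(5, g)) = Add(20, Mul(4, g)))
Function('y')(A) = Mul(6, A) (Function('y')(A) = Mul(3, Mul(2, A)) = Mul(6, A))
Mul(-7, Add(Function('y')(Function('I')(Mul(-1, -4))), q)) = Mul(-7, Add(Mul(6, Add(20, Mul(4, Mul(-1, -4)))), Rational(3, 2))) = Mul(-7, Add(Mul(6, Add(20, Mul(4, 4))), Rational(3, 2))) = Mul(-7, Add(Mul(6, Add(20, 16)), Rational(3, 2))) = Mul(-7, Add(Mul(6, 36), Rational(3, 2))) = Mul(-7, Add(216, Rational(3, 2))) = Mul(-7, Rational(435, 2)) = Rational(-3045, 2)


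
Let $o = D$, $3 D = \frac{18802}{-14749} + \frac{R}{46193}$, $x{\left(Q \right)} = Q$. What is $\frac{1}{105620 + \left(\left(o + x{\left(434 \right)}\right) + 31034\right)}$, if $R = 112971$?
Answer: $\frac{41712279}{5718269182909} \approx 7.2946 \cdot 10^{-6}$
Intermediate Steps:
$D = \frac{16279357}{41712279}$ ($D = \frac{\frac{18802}{-14749} + \frac{112971}{46193}}{3} = \frac{18802 \left(- \frac{1}{14749}\right) + 112971 \cdot \frac{1}{46193}}{3} = \frac{- \frac{2686}{2107} + \frac{112971}{46193}}{3} = \frac{1}{3} \cdot \frac{16279357}{13904093} = \frac{16279357}{41712279} \approx 0.39028$)
$o = \frac{16279357}{41712279} \approx 0.39028$
$\frac{1}{105620 + \left(\left(o + x{\left(434 \right)}\right) + 31034\right)} = \frac{1}{105620 + \left(\left(\frac{16279357}{41712279} + 434\right) + 31034\right)} = \frac{1}{105620 + \left(\frac{18119408443}{41712279} + 31034\right)} = \frac{1}{105620 + \frac{1312618274929}{41712279}} = \frac{1}{\frac{5718269182909}{41712279}} = \frac{41712279}{5718269182909}$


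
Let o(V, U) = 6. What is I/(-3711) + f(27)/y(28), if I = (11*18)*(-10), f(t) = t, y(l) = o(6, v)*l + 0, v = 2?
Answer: 48093/69272 ≈ 0.69426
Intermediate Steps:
y(l) = 6*l (y(l) = 6*l + 0 = 6*l)
I = -1980 (I = 198*(-10) = -1980)
I/(-3711) + f(27)/y(28) = -1980/(-3711) + 27/((6*28)) = -1980*(-1/3711) + 27/168 = 660/1237 + 27*(1/168) = 660/1237 + 9/56 = 48093/69272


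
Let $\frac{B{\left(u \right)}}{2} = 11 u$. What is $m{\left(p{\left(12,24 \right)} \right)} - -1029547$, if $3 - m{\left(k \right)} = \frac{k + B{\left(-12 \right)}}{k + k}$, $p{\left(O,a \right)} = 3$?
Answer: $\frac{2059187}{2} \approx 1.0296 \cdot 10^{6}$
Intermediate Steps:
$B{\left(u \right)} = 22 u$ ($B{\left(u \right)} = 2 \cdot 11 u = 22 u$)
$m{\left(k \right)} = 3 - \frac{-264 + k}{2 k}$ ($m{\left(k \right)} = 3 - \frac{k + 22 \left(-12\right)}{k + k} = 3 - \frac{k - 264}{2 k} = 3 - \left(-264 + k\right) \frac{1}{2 k} = 3 - \frac{-264 + k}{2 k}$)
$m{\left(p{\left(12,24 \right)} \right)} - -1029547 = \left(\frac{5}{2} + \frac{132}{3}\right) - -1029547 = \left(\frac{5}{2} + 132 \cdot \frac{1}{3}\right) + 1029547 = \left(\frac{5}{2} + 44\right) + 1029547 = \frac{93}{2} + 1029547 = \frac{2059187}{2}$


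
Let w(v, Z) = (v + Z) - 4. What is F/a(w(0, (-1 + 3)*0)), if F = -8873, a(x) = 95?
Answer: -467/5 ≈ -93.400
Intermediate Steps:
w(v, Z) = -4 + Z + v (w(v, Z) = (Z + v) - 4 = -4 + Z + v)
F/a(w(0, (-1 + 3)*0)) = -8873/95 = -8873*1/95 = -467/5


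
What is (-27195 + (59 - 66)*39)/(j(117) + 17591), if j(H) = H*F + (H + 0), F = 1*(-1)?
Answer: -3924/2513 ≈ -1.5615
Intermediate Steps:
F = -1
j(H) = 0 (j(H) = H*(-1) + (H + 0) = -H + H = 0)
(-27195 + (59 - 66)*39)/(j(117) + 17591) = (-27195 + (59 - 66)*39)/(0 + 17591) = (-27195 - 7*39)/17591 = (-27195 - 273)*(1/17591) = -27468*1/17591 = -3924/2513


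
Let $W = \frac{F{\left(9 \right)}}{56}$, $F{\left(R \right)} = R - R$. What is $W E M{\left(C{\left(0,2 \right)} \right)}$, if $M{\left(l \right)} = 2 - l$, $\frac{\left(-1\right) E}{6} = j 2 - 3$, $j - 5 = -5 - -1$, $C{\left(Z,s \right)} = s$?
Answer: $0$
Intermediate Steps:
$j = 1$ ($j = 5 - 4 = 1$)
$F{\left(R \right)} = 0$
$E = 6$ ($E = - 6 \left(1 \cdot 2 - 3\right) = - 6 \left(2 - 3\right) = \left(-6\right) \left(-1\right) = 6$)
$W = 0$ ($W = \frac{0}{56} = 0 \cdot \frac{1}{56} = 0$)
$W E M{\left(C{\left(0,2 \right)} \right)} = 0 \cdot 6 \left(2 - 2\right) = 0 \cdot 6 \cdot 0 = 0 \cdot 0 = 0$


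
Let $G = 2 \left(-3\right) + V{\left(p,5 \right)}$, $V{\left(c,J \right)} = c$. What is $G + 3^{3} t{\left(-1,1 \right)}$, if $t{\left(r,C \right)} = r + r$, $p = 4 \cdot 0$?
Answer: $-60$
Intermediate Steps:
$p = 0$
$G = -6$ ($G = 2 \left(-3\right) + 0 = -6 + 0 = -6$)
$t{\left(r,C \right)} = 2 r$
$G + 3^{3} t{\left(-1,1 \right)} = -6 + 3^{3} \cdot 2 \left(-1\right) = -6 + 27 \left(-2\right) = -6 - 54 = -60$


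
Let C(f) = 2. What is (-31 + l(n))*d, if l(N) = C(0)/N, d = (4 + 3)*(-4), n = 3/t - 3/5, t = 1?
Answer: 2534/3 ≈ 844.67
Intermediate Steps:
n = 12/5 (n = 3/1 - 3/5 = 3*1 - 3*⅕ = 3 - ⅗ = 12/5 ≈ 2.4000)
d = -28 (d = 7*(-4) = -28)
l(N) = 2/N
(-31 + l(n))*d = (-31 + 2/(12/5))*(-28) = (-31 + 2*(5/12))*(-28) = (-31 + ⅚)*(-28) = -181/6*(-28) = 2534/3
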